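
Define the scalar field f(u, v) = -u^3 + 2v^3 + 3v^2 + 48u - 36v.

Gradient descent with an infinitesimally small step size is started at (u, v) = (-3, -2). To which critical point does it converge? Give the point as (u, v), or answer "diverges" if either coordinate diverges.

f is separable, so gradient descent decouples: u follows -∂f/∂u, v follows -∂f/∂v.
∂f/∂u = -3(u - 4)(u + 4); at u=-3 this is 21, so u decreases.
∂f/∂v = 6(v - 2)(v + 3); at v=-2 this is -24, so v increases.
u converges to its nearest critical value -4 (a local min of the u-part); v converges to 2. The iterate converges to (-4, 2).

(-4, 2)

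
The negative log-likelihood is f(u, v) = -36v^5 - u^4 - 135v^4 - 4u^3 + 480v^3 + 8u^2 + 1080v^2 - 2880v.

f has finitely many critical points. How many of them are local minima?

2

f separates as a function of u plus a function of v, so ∇f=0 decouples.
∂f/∂u = -4u(u - 1)(u + 4) = 0 at u ∈ {-4, 0, 1}; ∂f/∂v = -180(v - 2)(v - 1)(v + 2)(v + 4) = 0 at v ∈ {-4, -2, 1, 2}.
The Hessian is diagonal: diag(f_uu, f_vv). Second derivatives: f_uu(-4)=-80, f_uu(0)=16, f_uu(1)=-20; f_vv(-4)=10800, f_vv(-2)=-4320, f_vv(1)=2700, f_vv(2)=-4320.
Local minima occur where both diagonal entries positive: (0, -4), (0, 1). Count: 2.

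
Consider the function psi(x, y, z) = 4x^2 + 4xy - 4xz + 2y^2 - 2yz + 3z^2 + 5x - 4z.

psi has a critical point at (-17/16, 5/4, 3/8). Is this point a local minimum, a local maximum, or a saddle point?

The Hessian is constant: H = [[8, 4, -4], [4, 4, -2], [-4, -2, 6]].
Leading principal minors: Δ₁ = 8, Δ₂ = 16, Δ₃ = 64.
All leading minors are positive, so H is positive definite: a local minimum.

local minimum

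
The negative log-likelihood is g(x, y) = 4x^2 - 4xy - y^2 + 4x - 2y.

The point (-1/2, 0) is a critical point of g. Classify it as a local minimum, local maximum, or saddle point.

saddle point

The Hessian of g is constant: H = [[8, -4], [-4, -2]].
det(H) = 8·(-2) − (-4)² = -32.
Since det(H) < 0, H is indefinite and the critical point is a saddle point.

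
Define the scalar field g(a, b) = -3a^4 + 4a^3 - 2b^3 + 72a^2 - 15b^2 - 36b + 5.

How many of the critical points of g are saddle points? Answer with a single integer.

g separates as a function of a plus a function of b, so ∇g=0 decouples.
∂g/∂a = -12a(a - 4)(a + 3) = 0 at a ∈ {-3, 0, 4}; ∂g/∂b = -6(b + 2)(b + 3) = 0 at b ∈ {-3, -2}.
The Hessian is diagonal: diag(g_aa, g_bb). Second derivatives: g_aa(-3)=-252, g_aa(0)=144, g_aa(4)=-336; g_bb(-3)=6, g_bb(-2)=-6.
Saddle points occur where the two diagonal entries have opposite signs: (-3, -3), (0, -2), (4, -3). Count: 3.

3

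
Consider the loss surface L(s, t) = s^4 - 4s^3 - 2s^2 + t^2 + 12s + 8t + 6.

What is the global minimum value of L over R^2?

-19

L(s,t) separates as P(s) + Q(t) + 6, so its minimum is min P + min Q + 6.
P'(s) = 4(s - 3)(s - 1)(s + 1) vanishes at s ∈ {-1, 1, 3}; Q'(t) = 2(t + 4) vanishes at t ∈ {-4}.
Local minima of P (where P''>0): P(-1)=-9, P(3)=-9. Local minima of Q: Q(-4)=-16.
So the global minimum of L is P(-1) + Q(-4) + 6 = -9 − 16 + 6 = -19, attained at (-1, -4).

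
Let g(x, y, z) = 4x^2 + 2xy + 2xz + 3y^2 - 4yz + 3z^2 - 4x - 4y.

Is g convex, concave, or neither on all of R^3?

convex

g is quadratic, so its Hessian is the constant matrix H = [[8, 2, 2], [2, 6, -4], [2, -4, 6]].
Leading principal minors: 8, 44, 80.
All positive ⇒ H ≻ 0 ⇒ convex.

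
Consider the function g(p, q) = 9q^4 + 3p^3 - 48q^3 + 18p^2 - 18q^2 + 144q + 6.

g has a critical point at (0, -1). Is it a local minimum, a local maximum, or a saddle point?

local minimum

The mixed partial ∂²g/∂p∂q is 0, so the Hessian at any point is diag(g_pp, g_qq) = diag(18(p + 2), 36(3q^2 - 8q - 1)).
At (0, -1): H = diag(36, 360).
Both eigenvalues are positive, so H is positive definite: a local minimum.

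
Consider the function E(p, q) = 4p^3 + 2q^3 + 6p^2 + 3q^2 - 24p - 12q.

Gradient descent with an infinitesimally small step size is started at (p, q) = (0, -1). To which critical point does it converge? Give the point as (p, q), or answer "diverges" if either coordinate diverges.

E is separable, so gradient descent decouples: p follows -∂E/∂p, q follows -∂E/∂q.
∂E/∂p = 12(p - 1)(p + 2); at p=0 this is -24, so p increases.
∂E/∂q = 6(q - 1)(q + 2); at q=-1 this is -12, so q increases.
p converges to its nearest critical value 1 (a local min of the p-part); q converges to 1. The iterate converges to (1, 1).

(1, 1)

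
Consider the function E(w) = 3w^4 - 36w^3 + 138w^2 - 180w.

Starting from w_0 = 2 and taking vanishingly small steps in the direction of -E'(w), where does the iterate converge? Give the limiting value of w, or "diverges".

1

E'(w) = 12(w - 5)(w - 3)(w - 1), so E'(2) = 36.
Gradient descent moves in the -E' direction, i.e. w is decreasing.
The nearest critical point in that direction is w = 1, where E'' = 96 > 0 (a local minimum). The iterate converges there.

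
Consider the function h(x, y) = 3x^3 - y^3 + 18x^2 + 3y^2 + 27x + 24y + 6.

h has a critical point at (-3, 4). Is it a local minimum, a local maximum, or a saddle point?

The mixed partial ∂²h/∂x∂y is 0, so the Hessian at any point is diag(h_xx, h_yy) = diag(18(x + 2), 6(-y + 1)).
At (-3, 4): H = diag(-18, -18).
Both eigenvalues are negative, so H is negative definite: a local maximum.

local maximum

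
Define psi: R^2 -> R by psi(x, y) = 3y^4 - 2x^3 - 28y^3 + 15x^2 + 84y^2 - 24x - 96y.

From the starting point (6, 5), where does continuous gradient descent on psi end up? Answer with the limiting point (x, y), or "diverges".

diverges

psi is separable, so gradient descent decouples: x follows -∂psi/∂x, y follows -∂psi/∂y.
∂psi/∂x = -6(x - 4)(x - 1); at x=6 this is -60, so x increases.
∂psi/∂y = 12(y - 4)(y - 2)(y - 1); at y=5 this is 144, so y decreases.
The x-coordinate has no critical point in that direction and runs off to infinity.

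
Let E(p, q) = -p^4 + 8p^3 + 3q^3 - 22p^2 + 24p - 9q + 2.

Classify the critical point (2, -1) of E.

saddle point

The mixed partial ∂²E/∂p∂q is 0, so the Hessian at any point is diag(E_pp, E_qq) = diag(4(-3p^2 + 12p - 11), 18q).
At (2, -1): H = diag(4, -18).
The eigenvalues have opposite signs, so H is indefinite: a saddle point.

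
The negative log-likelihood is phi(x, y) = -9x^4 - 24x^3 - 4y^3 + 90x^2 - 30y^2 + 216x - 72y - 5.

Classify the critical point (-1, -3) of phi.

The mixed partial ∂²phi/∂x∂y is 0, so the Hessian at any point is diag(phi_xx, phi_yy) = diag(36(-3x^2 - 4x + 5), -12(2y + 5)).
At (-1, -3): H = diag(216, 12).
Both eigenvalues are positive, so H is positive definite: a local minimum.

local minimum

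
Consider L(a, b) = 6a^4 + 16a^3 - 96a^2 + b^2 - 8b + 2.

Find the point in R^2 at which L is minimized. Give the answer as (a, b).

L(a,b) separates as P(a) + Q(b) + 2, so its minimum is min P + min Q + 2.
P'(a) = 24a(a - 2)(a + 4) vanishes at a ∈ {-4, 0, 2}; Q'(b) = 2b - 8 vanishes at b ∈ {4}.
Local minima of P (where P''>0): P(-4)=-1024, P(2)=-160. Local minima of Q: Q(4)=-16.
So the global minimum of L is P(-4) + Q(4) + 2 = -1024 − 16 + 2 = -1038, attained at (-4, 4).

(-4, 4)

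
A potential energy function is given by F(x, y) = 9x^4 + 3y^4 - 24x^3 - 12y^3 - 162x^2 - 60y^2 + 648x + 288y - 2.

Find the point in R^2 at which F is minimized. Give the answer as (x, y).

F(x,y) separates as P(x) + Q(y) − 2, so its minimum is min P + min Q − 2.
P'(x) = 36(x - 3)(x - 2)(x + 3) vanishes at x ∈ {-3, 2, 3}; Q'(y) = 12(y - 4)(y - 2)(y + 3) vanishes at y ∈ {-3, 2, 4}.
Local minima of P (where P''>0): P(-3)=-2025, P(3)=567. Local minima of Q: Q(-3)=-837, Q(4)=192.
So the global minimum of F is P(-3) + Q(-3) − 2 = -2025 − 837 − 2 = -2864, attained at (-3, -3).

(-3, -3)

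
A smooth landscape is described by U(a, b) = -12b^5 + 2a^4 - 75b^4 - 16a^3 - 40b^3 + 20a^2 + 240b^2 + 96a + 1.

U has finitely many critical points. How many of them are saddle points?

U separates as a function of a plus a function of b, so ∇U=0 decouples.
∂U/∂a = 8(a - 4)(a - 3)(a + 1) = 0 at a ∈ {-1, 3, 4}; ∂U/∂b = -60b(b - 1)(b + 2)(b + 4) = 0 at b ∈ {-4, -2, 0, 1}.
The Hessian is diagonal: diag(U_aa, U_bb). Second derivatives: U_aa(-1)=160, U_aa(3)=-32, U_aa(4)=40; U_bb(-4)=2400, U_bb(-2)=-720, U_bb(0)=480, U_bb(1)=-900.
Saddle points occur where the two diagonal entries have opposite signs: (-1, -2), (-1, 1), (3, -4), (3, 0), (4, -2), (4, 1). Count: 6.

6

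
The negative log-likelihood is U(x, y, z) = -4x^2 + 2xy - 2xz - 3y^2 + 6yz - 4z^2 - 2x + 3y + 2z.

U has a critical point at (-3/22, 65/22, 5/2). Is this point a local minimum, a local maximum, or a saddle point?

local maximum

The Hessian is constant: H = [[-8, 2, -2], [2, -6, 6], [-2, 6, -8]].
Leading principal minors: Δ₁ = -8, Δ₂ = 44, Δ₃ = -88.
The minors alternate sign starting negative (−, +, −), so H is negative definite: a local maximum.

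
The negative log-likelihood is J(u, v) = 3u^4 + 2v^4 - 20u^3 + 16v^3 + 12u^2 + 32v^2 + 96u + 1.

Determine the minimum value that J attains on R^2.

-60

J(u,v) separates as P(u) + Q(v) + 1, so its minimum is min P + min Q + 1.
P'(u) = 12(u - 4)(u - 2)(u + 1) vanishes at u ∈ {-1, 2, 4}; Q'(v) = 8v(v + 2)(v + 4) vanishes at v ∈ {-4, -2, 0}.
Local minima of P (where P''>0): P(-1)=-61, P(4)=64. Local minima of Q: Q(-4)=0, Q(0)=0.
So the global minimum of J is P(-1) + Q(-4) + 1 = -61 + 0 + 1 = -60, attained at (-1, -4).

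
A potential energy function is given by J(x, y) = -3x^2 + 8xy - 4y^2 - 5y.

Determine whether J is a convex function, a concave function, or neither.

J is quadratic, so its Hessian is the constant matrix H = [[-6, 8], [8, -8]].
det(H) = -16, tr(H) = -14.
det(H) < 0, so H is indefinite: neither convex nor concave.

neither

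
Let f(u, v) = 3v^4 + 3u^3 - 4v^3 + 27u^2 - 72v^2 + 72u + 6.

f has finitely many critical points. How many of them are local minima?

f separates as a function of u plus a function of v, so ∇f=0 decouples.
∂f/∂u = 9(u + 2)(u + 4) = 0 at u ∈ {-4, -2}; ∂f/∂v = 12v(v - 4)(v + 3) = 0 at v ∈ {-3, 0, 4}.
The Hessian is diagonal: diag(f_uu, f_vv). Second derivatives: f_uu(-4)=-18, f_uu(-2)=18; f_vv(-3)=252, f_vv(0)=-144, f_vv(4)=336.
Local minima occur where both diagonal entries positive: (-2, -3), (-2, 4). Count: 2.

2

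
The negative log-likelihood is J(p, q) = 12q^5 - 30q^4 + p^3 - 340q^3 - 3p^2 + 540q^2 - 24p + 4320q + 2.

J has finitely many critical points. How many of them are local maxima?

J separates as a function of p plus a function of q, so ∇J=0 decouples.
∂J/∂p = 3(p - 4)(p + 2) = 0 at p ∈ {-2, 4}; ∂J/∂q = 60(q - 4)(q - 3)(q + 2)(q + 3) = 0 at q ∈ {-3, -2, 3, 4}.
The Hessian is diagonal: diag(J_pp, J_qq). Second derivatives: J_pp(-2)=-18, J_pp(4)=18; J_qq(-3)=-2520, J_qq(-2)=1800, J_qq(3)=-1800, J_qq(4)=2520.
Local maxima occur where both diagonal entries negative: (-2, -3), (-2, 3). Count: 2.

2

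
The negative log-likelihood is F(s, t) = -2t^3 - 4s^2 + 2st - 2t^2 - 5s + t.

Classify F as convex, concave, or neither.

The term -2t^3 is cubic, so the Hessian is not constant.
∂²F/∂t² = -12t - 4, which takes both signs as t varies (negative for sufficiently large t). A diagonal entry of the Hessian changing sign means the Hessian is neither positive- nor negative-semidefinite on all of R^2.

neither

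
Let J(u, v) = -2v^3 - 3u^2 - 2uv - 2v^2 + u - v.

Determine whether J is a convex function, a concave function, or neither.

neither

The term -2v^3 is cubic, so the Hessian is not constant.
∂²J/∂v² = -12v - 4, which takes both signs as v varies (negative for sufficiently large v). A diagonal entry of the Hessian changing sign means the Hessian is neither positive- nor negative-semidefinite on all of R^2.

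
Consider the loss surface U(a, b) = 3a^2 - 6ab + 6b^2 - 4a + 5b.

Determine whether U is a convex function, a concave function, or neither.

U is quadratic, so its Hessian is the constant matrix H = [[6, -6], [-6, 12]].
det(H) = 36, tr(H) = 18.
det(H) > 0 and tr(H) > 0, so H is positive definite everywhere: convex.

convex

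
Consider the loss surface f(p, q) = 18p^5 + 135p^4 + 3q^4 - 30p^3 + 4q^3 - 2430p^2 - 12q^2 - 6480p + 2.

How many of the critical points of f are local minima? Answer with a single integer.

f separates as a function of p plus a function of q, so ∇f=0 decouples.
∂f/∂p = 90(p - 3)(p + 2)(p + 3)(p + 4) = 0 at p ∈ {-4, -3, -2, 3}; ∂f/∂q = 12q(q - 1)(q + 2) = 0 at q ∈ {-2, 0, 1}.
The Hessian is diagonal: diag(f_pp, f_qq). Second derivatives: f_pp(-4)=-1260, f_pp(-3)=540, f_pp(-2)=-900, f_pp(3)=18900; f_qq(-2)=72, f_qq(0)=-24, f_qq(1)=36.
Local minima occur where both diagonal entries positive: (-3, -2), (-3, 1), (3, -2), (3, 1). Count: 4.

4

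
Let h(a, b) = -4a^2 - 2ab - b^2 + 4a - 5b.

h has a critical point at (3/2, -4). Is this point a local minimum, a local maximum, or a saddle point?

local maximum

The Hessian of h is constant: H = [[-8, -2], [-2, -2]].
det(H) = (-8)·(-2) − (-2)² = 12.
det(H) > 0 and tr(H) = -10 < 0, so H is negative definite and the point is a local maximum.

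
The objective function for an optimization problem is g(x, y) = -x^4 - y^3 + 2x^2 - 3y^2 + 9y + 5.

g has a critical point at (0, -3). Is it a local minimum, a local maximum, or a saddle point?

local minimum

The mixed partial ∂²g/∂x∂y is 0, so the Hessian at any point is diag(g_xx, g_yy) = diag(4(-3x^2 + 1), -6(y + 1)).
At (0, -3): H = diag(4, 12).
Both eigenvalues are positive, so H is positive definite: a local minimum.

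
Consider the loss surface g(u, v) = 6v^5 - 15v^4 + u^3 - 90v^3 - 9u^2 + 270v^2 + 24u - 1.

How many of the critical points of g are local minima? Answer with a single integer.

2

g separates as a function of u plus a function of v, so ∇g=0 decouples.
∂g/∂u = 3(u - 4)(u - 2) = 0 at u ∈ {2, 4}; ∂g/∂v = 30v(v - 3)(v - 2)(v + 3) = 0 at v ∈ {-3, 0, 2, 3}.
The Hessian is diagonal: diag(g_uu, g_vv). Second derivatives: g_uu(2)=-6, g_uu(4)=6; g_vv(-3)=-2700, g_vv(0)=540, g_vv(2)=-300, g_vv(3)=540.
Local minima occur where both diagonal entries positive: (4, 0), (4, 3). Count: 2.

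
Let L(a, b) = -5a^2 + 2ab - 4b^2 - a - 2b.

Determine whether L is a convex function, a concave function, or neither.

L is quadratic, so its Hessian is the constant matrix H = [[-10, 2], [2, -8]].
det(H) = 76, tr(H) = -18.
det(H) > 0 and tr(H) < 0, so H is negative definite everywhere: concave.

concave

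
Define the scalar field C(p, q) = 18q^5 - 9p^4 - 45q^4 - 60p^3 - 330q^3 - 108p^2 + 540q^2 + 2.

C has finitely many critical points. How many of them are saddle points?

6

C separates as a function of p plus a function of q, so ∇C=0 decouples.
∂C/∂p = -36p(p + 2)(p + 3) = 0 at p ∈ {-3, -2, 0}; ∂C/∂q = 90q(q - 4)(q - 1)(q + 3) = 0 at q ∈ {-3, 0, 1, 4}.
The Hessian is diagonal: diag(C_pp, C_qq). Second derivatives: C_pp(-3)=-108, C_pp(-2)=72, C_pp(0)=-216; C_qq(-3)=-7560, C_qq(0)=1080, C_qq(1)=-1080, C_qq(4)=7560.
Saddle points occur where the two diagonal entries have opposite signs: (-3, 0), (-3, 4), (-2, -3), (-2, 1), (0, 0), (0, 4). Count: 6.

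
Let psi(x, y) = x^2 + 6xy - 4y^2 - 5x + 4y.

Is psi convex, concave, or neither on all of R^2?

neither

psi is quadratic, so its Hessian is the constant matrix H = [[2, 6], [6, -8]].
det(H) = -52, tr(H) = -6.
det(H) < 0, so H is indefinite: neither convex nor concave.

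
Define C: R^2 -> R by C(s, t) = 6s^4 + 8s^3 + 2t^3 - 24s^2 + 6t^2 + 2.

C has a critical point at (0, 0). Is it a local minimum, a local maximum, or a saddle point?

The mixed partial ∂²C/∂s∂t is 0, so the Hessian at any point is diag(C_ss, C_tt) = diag(24(3s^2 + 2s - 2), 12(t + 1)).
At (0, 0): H = diag(-48, 12).
The eigenvalues have opposite signs, so H is indefinite: a saddle point.

saddle point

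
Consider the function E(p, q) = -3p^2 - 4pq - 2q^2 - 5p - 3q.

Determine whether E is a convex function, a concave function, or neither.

E is quadratic, so its Hessian is the constant matrix H = [[-6, -4], [-4, -4]].
det(H) = 8, tr(H) = -10.
det(H) > 0 and tr(H) < 0, so H is negative definite everywhere: concave.

concave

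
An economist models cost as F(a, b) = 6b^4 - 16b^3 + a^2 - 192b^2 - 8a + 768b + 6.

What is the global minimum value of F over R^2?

-3594

F(a,b) separates as P(a) + Q(b) + 6, so its minimum is min P + min Q + 6.
P'(a) = 2a - 8 vanishes at a ∈ {4}; Q'(b) = 24(b - 4)(b - 2)(b + 4) vanishes at b ∈ {-4, 2, 4}.
Local minima of P (where P''>0): P(4)=-16. Local minima of Q: Q(-4)=-3584, Q(4)=512.
So the global minimum of F is P(4) + Q(-4) + 6 = -16 − 3584 + 6 = -3594, attained at (4, -4).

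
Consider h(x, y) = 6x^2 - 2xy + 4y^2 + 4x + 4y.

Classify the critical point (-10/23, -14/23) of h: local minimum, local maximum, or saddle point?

local minimum

The Hessian of h is constant: H = [[12, -2], [-2, 8]].
det(H) = 12·8 − (-2)² = 92.
det(H) > 0 and tr(H) = 20 > 0, so H is positive definite and the point is a local minimum.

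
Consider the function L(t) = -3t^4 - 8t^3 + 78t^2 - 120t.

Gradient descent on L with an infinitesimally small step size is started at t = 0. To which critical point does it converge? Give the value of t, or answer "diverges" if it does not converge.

1

L'(t) = -12(t - 2)(t - 1)(t + 5), so L'(0) = -120.
Gradient descent moves in the -L' direction, i.e. t is increasing.
The nearest critical point in that direction is t = 1, where L'' = 72 > 0 (a local minimum). The iterate converges there.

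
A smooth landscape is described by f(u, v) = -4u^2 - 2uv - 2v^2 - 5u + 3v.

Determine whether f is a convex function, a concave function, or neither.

concave

f is quadratic, so its Hessian is the constant matrix H = [[-8, -2], [-2, -4]].
det(H) = 28, tr(H) = -12.
det(H) > 0 and tr(H) < 0, so H is negative definite everywhere: concave.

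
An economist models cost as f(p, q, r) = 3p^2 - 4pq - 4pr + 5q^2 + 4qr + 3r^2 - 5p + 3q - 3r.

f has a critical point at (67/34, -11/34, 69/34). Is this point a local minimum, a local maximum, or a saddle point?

local minimum

The Hessian is constant: H = [[6, -4, -4], [-4, 10, 4], [-4, 4, 6]].
Leading principal minors: Δ₁ = 6, Δ₂ = 44, Δ₃ = 136.
All leading minors are positive, so H is positive definite: a local minimum.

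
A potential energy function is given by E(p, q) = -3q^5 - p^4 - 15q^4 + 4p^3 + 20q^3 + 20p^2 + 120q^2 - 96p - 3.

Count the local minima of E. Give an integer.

2

E separates as a function of p plus a function of q, so ∇E=0 decouples.
∂E/∂p = -4(p - 4)(p - 2)(p + 3) = 0 at p ∈ {-3, 2, 4}; ∂E/∂q = -15q(q - 2)(q + 2)(q + 4) = 0 at q ∈ {-4, -2, 0, 2}.
The Hessian is diagonal: diag(E_pp, E_qq). Second derivatives: E_pp(-3)=-140, E_pp(2)=40, E_pp(4)=-56; E_qq(-4)=720, E_qq(-2)=-240, E_qq(0)=240, E_qq(2)=-720.
Local minima occur where both diagonal entries positive: (2, -4), (2, 0). Count: 2.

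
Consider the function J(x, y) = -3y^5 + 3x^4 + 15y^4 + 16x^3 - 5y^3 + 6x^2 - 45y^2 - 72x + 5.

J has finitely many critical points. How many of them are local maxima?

J separates as a function of x plus a function of y, so ∇J=0 decouples.
∂J/∂x = 12(x - 1)(x + 2)(x + 3) = 0 at x ∈ {-3, -2, 1}; ∂J/∂y = -15y(y - 3)(y - 2)(y + 1) = 0 at y ∈ {-1, 0, 2, 3}.
The Hessian is diagonal: diag(J_xx, J_yy). Second derivatives: J_xx(-3)=48, J_xx(-2)=-36, J_xx(1)=144; J_yy(-1)=180, J_yy(0)=-90, J_yy(2)=90, J_yy(3)=-180.
Local maxima occur where both diagonal entries negative: (-2, 0), (-2, 3). Count: 2.

2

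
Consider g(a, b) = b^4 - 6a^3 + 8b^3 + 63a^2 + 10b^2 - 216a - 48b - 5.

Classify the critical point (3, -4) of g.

local minimum

The mixed partial ∂²g/∂a∂b is 0, so the Hessian at any point is diag(g_aa, g_bb) = diag(18(-2a + 7), 4(3b^2 + 12b + 5)).
At (3, -4): H = diag(18, 20).
Both eigenvalues are positive, so H is positive definite: a local minimum.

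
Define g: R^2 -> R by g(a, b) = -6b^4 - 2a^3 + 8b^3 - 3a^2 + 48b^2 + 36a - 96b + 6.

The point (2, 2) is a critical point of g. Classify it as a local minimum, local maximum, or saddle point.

local maximum

The mixed partial ∂²g/∂a∂b is 0, so the Hessian at any point is diag(g_aa, g_bb) = diag(-6(2a + 1), 24(-3b^2 + 2b + 4)).
At (2, 2): H = diag(-30, -96).
Both eigenvalues are negative, so H is negative definite: a local maximum.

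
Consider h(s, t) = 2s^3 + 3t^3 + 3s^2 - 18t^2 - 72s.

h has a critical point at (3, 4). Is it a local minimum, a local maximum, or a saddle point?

The mixed partial ∂²h/∂s∂t is 0, so the Hessian at any point is diag(h_ss, h_tt) = diag(6(2s + 1), 18(t - 2)).
At (3, 4): H = diag(42, 36).
Both eigenvalues are positive, so H is positive definite: a local minimum.

local minimum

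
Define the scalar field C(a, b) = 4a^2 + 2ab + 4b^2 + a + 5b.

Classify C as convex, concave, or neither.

convex

C is quadratic, so its Hessian is the constant matrix H = [[8, 2], [2, 8]].
det(H) = 60, tr(H) = 16.
det(H) > 0 and tr(H) > 0, so H is positive definite everywhere: convex.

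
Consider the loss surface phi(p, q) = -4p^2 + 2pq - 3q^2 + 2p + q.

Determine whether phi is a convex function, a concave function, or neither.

concave

phi is quadratic, so its Hessian is the constant matrix H = [[-8, 2], [2, -6]].
det(H) = 44, tr(H) = -14.
det(H) > 0 and tr(H) < 0, so H is negative definite everywhere: concave.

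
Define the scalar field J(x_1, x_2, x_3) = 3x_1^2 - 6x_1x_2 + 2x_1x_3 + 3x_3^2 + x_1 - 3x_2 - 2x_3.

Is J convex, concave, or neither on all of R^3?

J is quadratic, so its Hessian is the constant matrix H = [[6, -6, 2], [-6, 0, 0], [2, 0, 6]].
Leading principal minors: 6, -36, -216.
Neither pattern holds ⇒ H is indefinite ⇒ neither convex nor concave.

neither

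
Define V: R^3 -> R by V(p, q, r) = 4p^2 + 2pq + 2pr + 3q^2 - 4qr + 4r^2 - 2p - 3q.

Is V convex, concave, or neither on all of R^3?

V is quadratic, so its Hessian is the constant matrix H = [[8, 2, 2], [2, 6, -4], [2, -4, 8]].
Leading principal minors: 8, 44, 168.
All positive ⇒ H ≻ 0 ⇒ convex.

convex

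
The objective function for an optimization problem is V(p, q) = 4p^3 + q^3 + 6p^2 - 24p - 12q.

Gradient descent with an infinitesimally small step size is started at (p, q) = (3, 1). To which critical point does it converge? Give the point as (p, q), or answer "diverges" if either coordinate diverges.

V is separable, so gradient descent decouples: p follows -∂V/∂p, q follows -∂V/∂q.
∂V/∂p = 12(p - 1)(p + 2); at p=3 this is 120, so p decreases.
∂V/∂q = 3(q - 2)(q + 2); at q=1 this is -9, so q increases.
p converges to its nearest critical value 1 (a local min of the p-part); q converges to 2. The iterate converges to (1, 2).

(1, 2)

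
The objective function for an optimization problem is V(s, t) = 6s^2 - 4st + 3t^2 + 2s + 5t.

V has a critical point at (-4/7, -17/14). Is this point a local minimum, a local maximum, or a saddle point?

local minimum

The Hessian of V is constant: H = [[12, -4], [-4, 6]].
det(H) = 12·6 − (-4)² = 56.
det(H) > 0 and tr(H) = 18 > 0, so H is positive definite and the point is a local minimum.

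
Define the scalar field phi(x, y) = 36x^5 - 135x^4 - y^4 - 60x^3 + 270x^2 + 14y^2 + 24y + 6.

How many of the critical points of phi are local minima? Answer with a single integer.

2

phi separates as a function of x plus a function of y, so ∇phi=0 decouples.
∂phi/∂x = 180x(x - 3)(x - 1)(x + 1) = 0 at x ∈ {-1, 0, 1, 3}; ∂phi/∂y = -4(y - 3)(y + 1)(y + 2) = 0 at y ∈ {-2, -1, 3}.
The Hessian is diagonal: diag(phi_xx, phi_yy). Second derivatives: phi_xx(-1)=-1440, phi_xx(0)=540, phi_xx(1)=-720, phi_xx(3)=4320; phi_yy(-2)=-20, phi_yy(-1)=16, phi_yy(3)=-80.
Local minima occur where both diagonal entries positive: (0, -1), (3, -1). Count: 2.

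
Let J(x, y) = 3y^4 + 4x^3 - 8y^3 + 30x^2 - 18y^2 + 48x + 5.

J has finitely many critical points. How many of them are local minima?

J separates as a function of x plus a function of y, so ∇J=0 decouples.
∂J/∂x = 12(x + 1)(x + 4) = 0 at x ∈ {-4, -1}; ∂J/∂y = 12y(y - 3)(y + 1) = 0 at y ∈ {-1, 0, 3}.
The Hessian is diagonal: diag(J_xx, J_yy). Second derivatives: J_xx(-4)=-36, J_xx(-1)=36; J_yy(-1)=48, J_yy(0)=-36, J_yy(3)=144.
Local minima occur where both diagonal entries positive: (-1, -1), (-1, 3). Count: 2.

2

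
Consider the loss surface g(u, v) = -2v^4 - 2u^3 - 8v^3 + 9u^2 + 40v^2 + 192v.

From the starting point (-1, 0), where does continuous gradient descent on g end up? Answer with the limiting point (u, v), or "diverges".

(0, -2)

g is separable, so gradient descent decouples: u follows -∂g/∂u, v follows -∂g/∂v.
∂g/∂u = -6u(u - 3); at u=-1 this is -24, so u increases.
∂g/∂v = -8(v - 3)(v + 2)(v + 4); at v=0 this is 192, so v decreases.
u converges to its nearest critical value 0 (a local min of the u-part); v converges to -2. The iterate converges to (0, -2).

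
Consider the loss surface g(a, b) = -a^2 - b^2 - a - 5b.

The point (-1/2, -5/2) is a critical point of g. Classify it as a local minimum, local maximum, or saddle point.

local maximum

The Hessian of g is constant: H = [[-2, 0], [0, -2]].
det(H) = (-2)·(-2) − 0² = 4.
det(H) > 0 and tr(H) = -4 < 0, so H is negative definite and the point is a local maximum.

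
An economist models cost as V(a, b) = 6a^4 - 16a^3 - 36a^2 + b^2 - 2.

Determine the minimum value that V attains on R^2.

-272

V(a,b) separates as P(a) + Q(b) − 2, so its minimum is min P + min Q − 2.
P'(a) = 24a(a - 3)(a + 1) vanishes at a ∈ {-1, 0, 3}; Q'(b) = 2b vanishes at b ∈ {0}.
Local minima of P (where P''>0): P(-1)=-14, P(3)=-270. Local minima of Q: Q(0)=0.
So the global minimum of V is P(3) + Q(0) − 2 = -270 + 0 − 2 = -272, attained at (3, 0).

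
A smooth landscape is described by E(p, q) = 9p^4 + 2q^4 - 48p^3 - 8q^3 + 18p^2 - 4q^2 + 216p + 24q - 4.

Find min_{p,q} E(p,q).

E(p,q) separates as A(p) + B(q) − 4, so its minimum is min A + min B − 4.
A'(p) = 36(p - 3)(p - 2)(p + 1) vanishes at p ∈ {-1, 2, 3}; B'(q) = 8(q - 3)(q - 1)(q + 1) vanishes at q ∈ {-1, 1, 3}.
Local minima of A (where A''>0): A(-1)=-141, A(3)=243. Local minima of B: B(-1)=-18, B(3)=-18.
So the global minimum of E is A(-1) + B(-1) − 4 = -141 − 18 − 4 = -163, attained at (-1, -1).

-163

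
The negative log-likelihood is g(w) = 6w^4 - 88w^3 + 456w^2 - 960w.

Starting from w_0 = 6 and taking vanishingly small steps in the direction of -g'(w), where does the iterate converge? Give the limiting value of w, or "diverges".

g'(w) = 24(w - 5)(w - 4)(w - 2), so g'(6) = 192.
Gradient descent moves in the -g' direction, i.e. w is decreasing.
The nearest critical point in that direction is w = 5, where g'' = 72 > 0 (a local minimum). The iterate converges there.

5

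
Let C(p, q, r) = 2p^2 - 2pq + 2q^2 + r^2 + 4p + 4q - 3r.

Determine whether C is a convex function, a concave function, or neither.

convex

C is quadratic, so its Hessian is the constant matrix H = [[4, -2, 0], [-2, 4, 0], [0, 0, 2]].
Leading principal minors: 4, 12, 24.
All positive ⇒ H ≻ 0 ⇒ convex.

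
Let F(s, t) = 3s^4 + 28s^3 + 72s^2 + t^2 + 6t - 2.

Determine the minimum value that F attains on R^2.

-11

F(s,t) separates as P(s) + Q(t) − 2, so its minimum is min P + min Q − 2.
P'(s) = 12s(s + 3)(s + 4) vanishes at s ∈ {-4, -3, 0}; Q'(t) = 2(t + 3) vanishes at t ∈ {-3}.
Local minima of P (where P''>0): P(-4)=128, P(0)=0. Local minima of Q: Q(-3)=-9.
So the global minimum of F is P(0) + Q(-3) − 2 = 0 − 9 − 2 = -11, attained at (0, -3).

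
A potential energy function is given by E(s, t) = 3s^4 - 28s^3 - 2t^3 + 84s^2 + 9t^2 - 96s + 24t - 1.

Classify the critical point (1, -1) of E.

local minimum

The mixed partial ∂²E/∂s∂t is 0, so the Hessian at any point is diag(E_ss, E_tt) = diag(12(3s^2 - 14s + 14), 6(-2t + 3)).
At (1, -1): H = diag(36, 30).
Both eigenvalues are positive, so H is positive definite: a local minimum.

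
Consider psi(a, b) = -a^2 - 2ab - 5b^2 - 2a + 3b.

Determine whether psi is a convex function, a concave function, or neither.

psi is quadratic, so its Hessian is the constant matrix H = [[-2, -2], [-2, -10]].
det(H) = 16, tr(H) = -12.
det(H) > 0 and tr(H) < 0, so H is negative definite everywhere: concave.

concave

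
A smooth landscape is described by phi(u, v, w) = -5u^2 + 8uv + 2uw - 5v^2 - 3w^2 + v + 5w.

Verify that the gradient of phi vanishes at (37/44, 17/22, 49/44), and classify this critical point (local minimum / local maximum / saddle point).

local maximum

∇phi = (-10u + 8v + 2w, 8u - 10v + 1, 2u - 6w + 5); substituting (37/44, 17/22, 49/44) gives ∇phi = (0, 0, 0), so (37/44, 17/22, 49/44) is indeed a critical point.
The Hessian is constant: H = [[-10, 8, 2], [8, -10, 0], [2, 0, -6]].
Leading principal minors: Δ₁ = -10, Δ₂ = 36, Δ₃ = -176.
The minors alternate sign starting negative (−, +, −), so H is negative definite: a local maximum.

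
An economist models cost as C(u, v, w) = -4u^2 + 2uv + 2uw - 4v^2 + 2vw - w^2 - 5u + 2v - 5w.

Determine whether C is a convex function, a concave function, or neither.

C is quadratic, so its Hessian is the constant matrix H = [[-8, 2, 2], [2, -8, 2], [2, 2, -2]].
Leading principal minors: -8, 60, -40.
Signs alternate −, +, − ⇒ H ≺ 0 ⇒ concave.

concave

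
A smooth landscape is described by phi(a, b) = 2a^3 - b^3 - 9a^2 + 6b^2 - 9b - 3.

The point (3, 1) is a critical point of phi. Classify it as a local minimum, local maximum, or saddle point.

local minimum

The mixed partial ∂²phi/∂a∂b is 0, so the Hessian at any point is diag(phi_aa, phi_bb) = diag(6(2a - 3), 6(-b + 2)).
At (3, 1): H = diag(18, 6).
Both eigenvalues are positive, so H is positive definite: a local minimum.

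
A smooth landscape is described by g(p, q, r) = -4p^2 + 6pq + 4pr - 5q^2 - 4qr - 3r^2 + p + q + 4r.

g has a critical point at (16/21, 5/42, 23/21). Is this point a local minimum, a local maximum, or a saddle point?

The Hessian is constant: H = [[-8, 6, 4], [6, -10, -4], [4, -4, -6]].
Leading principal minors: Δ₁ = -8, Δ₂ = 44, Δ₃ = -168.
The minors alternate sign starting negative (−, +, −), so H is negative definite: a local maximum.

local maximum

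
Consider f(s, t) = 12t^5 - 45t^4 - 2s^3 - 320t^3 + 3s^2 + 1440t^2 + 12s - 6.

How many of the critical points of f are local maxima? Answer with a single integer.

f separates as a function of s plus a function of t, so ∇f=0 decouples.
∂f/∂s = -6(s - 2)(s + 1) = 0 at s ∈ {-1, 2}; ∂f/∂t = 60t(t - 4)(t - 3)(t + 4) = 0 at t ∈ {-4, 0, 3, 4}.
The Hessian is diagonal: diag(f_ss, f_tt). Second derivatives: f_ss(-1)=18, f_ss(2)=-18; f_tt(-4)=-13440, f_tt(0)=2880, f_tt(3)=-1260, f_tt(4)=1920.
Local maxima occur where both diagonal entries negative: (2, -4), (2, 3). Count: 2.

2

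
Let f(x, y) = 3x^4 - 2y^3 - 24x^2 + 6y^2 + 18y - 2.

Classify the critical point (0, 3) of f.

local maximum

The mixed partial ∂²f/∂x∂y is 0, so the Hessian at any point is diag(f_xx, f_yy) = diag(12(3x^2 - 4), 12(-y + 1)).
At (0, 3): H = diag(-48, -24).
Both eigenvalues are negative, so H is negative definite: a local maximum.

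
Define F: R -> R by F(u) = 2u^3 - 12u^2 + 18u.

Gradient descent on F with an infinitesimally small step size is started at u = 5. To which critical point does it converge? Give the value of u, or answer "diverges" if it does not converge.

F'(u) = 6(u - 3)(u - 1), so F'(5) = 48.
Gradient descent moves in the -F' direction, i.e. u is decreasing.
The nearest critical point in that direction is u = 3, where F'' = 12 > 0 (a local minimum). The iterate converges there.

3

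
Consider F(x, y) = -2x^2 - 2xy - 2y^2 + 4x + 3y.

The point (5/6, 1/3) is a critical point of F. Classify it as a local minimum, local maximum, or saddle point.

The Hessian of F is constant: H = [[-4, -2], [-2, -4]].
det(H) = (-4)·(-4) − (-2)² = 12.
det(H) > 0 and tr(H) = -8 < 0, so H is negative definite and the point is a local maximum.

local maximum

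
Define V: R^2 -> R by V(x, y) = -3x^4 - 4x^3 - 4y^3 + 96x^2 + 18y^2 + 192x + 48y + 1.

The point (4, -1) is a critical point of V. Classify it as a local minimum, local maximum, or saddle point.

saddle point

The mixed partial ∂²V/∂x∂y is 0, so the Hessian at any point is diag(V_xx, V_yy) = diag(12(-3x^2 - 2x + 16), 12(-2y + 3)).
At (4, -1): H = diag(-480, 60).
The eigenvalues have opposite signs, so H is indefinite: a saddle point.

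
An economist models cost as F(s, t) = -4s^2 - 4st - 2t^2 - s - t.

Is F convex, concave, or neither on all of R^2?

F is quadratic, so its Hessian is the constant matrix H = [[-8, -4], [-4, -4]].
det(H) = 16, tr(H) = -12.
det(H) > 0 and tr(H) < 0, so H is negative definite everywhere: concave.

concave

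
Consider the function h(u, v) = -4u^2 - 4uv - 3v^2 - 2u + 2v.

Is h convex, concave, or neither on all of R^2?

h is quadratic, so its Hessian is the constant matrix H = [[-8, -4], [-4, -6]].
det(H) = 32, tr(H) = -14.
det(H) > 0 and tr(H) < 0, so H is negative definite everywhere: concave.

concave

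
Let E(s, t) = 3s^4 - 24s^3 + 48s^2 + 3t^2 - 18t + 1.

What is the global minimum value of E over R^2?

-26

E(s,t) separates as P(s) + Q(t) + 1, so its minimum is min P + min Q + 1.
P'(s) = 12s(s - 4)(s - 2) vanishes at s ∈ {0, 2, 4}; Q'(t) = 6(t - 3) vanishes at t ∈ {3}.
Local minima of P (where P''>0): P(0)=0, P(4)=0. Local minima of Q: Q(3)=-27.
So the global minimum of E is P(0) + Q(3) + 1 = 0 − 27 + 1 = -26, attained at (0, 3).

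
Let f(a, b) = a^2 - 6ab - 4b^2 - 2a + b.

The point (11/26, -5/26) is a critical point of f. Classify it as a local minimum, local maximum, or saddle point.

The Hessian of f is constant: H = [[2, -6], [-6, -8]].
det(H) = 2·(-8) − (-6)² = -52.
Since det(H) < 0, H is indefinite and the critical point is a saddle point.

saddle point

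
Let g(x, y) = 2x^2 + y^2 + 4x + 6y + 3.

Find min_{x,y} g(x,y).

-8

g(x,y) separates as P(x) + Q(y) + 3, so its minimum is min P + min Q + 3.
P'(x) = 4x + 4 vanishes at x ∈ {-1}; Q'(y) = 2y + 6 vanishes at y ∈ {-3}.
Local minima of P (where P''>0): P(-1)=-2. Local minima of Q: Q(-3)=-9.
So the global minimum of g is P(-1) + Q(-3) + 3 = -2 − 9 + 3 = -8, attained at (-1, -3).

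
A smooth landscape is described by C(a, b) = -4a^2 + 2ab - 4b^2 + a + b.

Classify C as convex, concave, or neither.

concave

C is quadratic, so its Hessian is the constant matrix H = [[-8, 2], [2, -8]].
det(H) = 60, tr(H) = -16.
det(H) > 0 and tr(H) < 0, so H is negative definite everywhere: concave.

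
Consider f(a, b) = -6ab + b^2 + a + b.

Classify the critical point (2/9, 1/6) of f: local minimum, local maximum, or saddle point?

The Hessian of f is constant: H = [[0, -6], [-6, 2]].
det(H) = 0·2 − (-6)² = -36.
Since det(H) < 0, H is indefinite and the critical point is a saddle point.

saddle point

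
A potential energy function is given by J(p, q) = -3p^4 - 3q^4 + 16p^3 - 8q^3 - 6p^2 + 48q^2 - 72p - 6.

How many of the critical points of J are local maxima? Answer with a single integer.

J separates as a function of p plus a function of q, so ∇J=0 decouples.
∂J/∂p = -12(p - 3)(p - 2)(p + 1) = 0 at p ∈ {-1, 2, 3}; ∂J/∂q = -12q(q - 2)(q + 4) = 0 at q ∈ {-4, 0, 2}.
The Hessian is diagonal: diag(J_pp, J_qq). Second derivatives: J_pp(-1)=-144, J_pp(2)=36, J_pp(3)=-48; J_qq(-4)=-288, J_qq(0)=96, J_qq(2)=-144.
Local maxima occur where both diagonal entries negative: (-1, -4), (-1, 2), (3, -4), (3, 2). Count: 4.

4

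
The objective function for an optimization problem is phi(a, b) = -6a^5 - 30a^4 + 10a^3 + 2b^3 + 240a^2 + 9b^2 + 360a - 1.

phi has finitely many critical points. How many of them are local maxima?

phi separates as a function of a plus a function of b, so ∇phi=0 decouples.
∂phi/∂a = -30(a - 2)(a + 1)(a + 2)(a + 3) = 0 at a ∈ {-3, -2, -1, 2}; ∂phi/∂b = 6b(b + 3) = 0 at b ∈ {-3, 0}.
The Hessian is diagonal: diag(phi_aa, phi_bb). Second derivatives: phi_aa(-3)=300, phi_aa(-2)=-120, phi_aa(-1)=180, phi_aa(2)=-1800; phi_bb(-3)=-18, phi_bb(0)=18.
Local maxima occur where both diagonal entries negative: (-2, -3), (2, -3). Count: 2.

2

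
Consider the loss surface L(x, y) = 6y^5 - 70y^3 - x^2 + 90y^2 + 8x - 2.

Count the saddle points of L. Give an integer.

2

L separates as a function of x plus a function of y, so ∇L=0 decouples.
∂L/∂x = -2(x - 4) = 0 at x ∈ {4}; ∂L/∂y = 30y(y - 2)(y - 1)(y + 3) = 0 at y ∈ {-3, 0, 1, 2}.
The Hessian is diagonal: diag(L_xx, L_yy). Second derivatives: L_xx(4)=-2; L_yy(-3)=-1800, L_yy(0)=180, L_yy(1)=-120, L_yy(2)=300.
Saddle points occur where the two diagonal entries have opposite signs: (4, 0), (4, 2). Count: 2.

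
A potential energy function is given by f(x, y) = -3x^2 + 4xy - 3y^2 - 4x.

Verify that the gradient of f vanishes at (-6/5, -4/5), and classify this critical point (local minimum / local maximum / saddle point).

∇f = (-6x + 4y - 4, 4x - 6y); substituting (-6/5, -4/5) gives ∇f = (0, 0), so (-6/5, -4/5) is indeed a critical point.
The Hessian of f is constant: H = [[-6, 4], [4, -6]].
det(H) = (-6)·(-6) − 4² = 20.
det(H) > 0 and tr(H) = -12 < 0, so H is negative definite and the point is a local maximum.

local maximum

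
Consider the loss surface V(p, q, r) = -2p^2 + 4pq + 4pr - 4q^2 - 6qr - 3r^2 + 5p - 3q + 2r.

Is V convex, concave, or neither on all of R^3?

V is quadratic, so its Hessian is the constant matrix H = [[-4, 4, 4], [4, -8, -6], [4, -6, -6]].
Leading principal minors: -4, 16, -16.
Signs alternate −, +, − ⇒ H ≺ 0 ⇒ concave.

concave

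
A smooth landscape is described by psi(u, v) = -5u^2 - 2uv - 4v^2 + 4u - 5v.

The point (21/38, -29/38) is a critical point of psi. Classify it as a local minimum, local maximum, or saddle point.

The Hessian of psi is constant: H = [[-10, -2], [-2, -8]].
det(H) = (-10)·(-8) − (-2)² = 76.
det(H) > 0 and tr(H) = -18 < 0, so H is negative definite and the point is a local maximum.

local maximum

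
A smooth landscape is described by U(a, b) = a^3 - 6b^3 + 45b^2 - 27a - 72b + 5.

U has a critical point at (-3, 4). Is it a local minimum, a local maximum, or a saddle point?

local maximum

The mixed partial ∂²U/∂a∂b is 0, so the Hessian at any point is diag(U_aa, U_bb) = diag(6a, 18(-2b + 5)).
At (-3, 4): H = diag(-18, -54).
Both eigenvalues are negative, so H is negative definite: a local maximum.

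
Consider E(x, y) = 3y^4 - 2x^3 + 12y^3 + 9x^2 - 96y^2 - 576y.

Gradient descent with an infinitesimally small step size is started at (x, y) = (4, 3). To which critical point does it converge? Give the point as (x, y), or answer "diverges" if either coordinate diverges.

E is separable, so gradient descent decouples: x follows -∂E/∂x, y follows -∂E/∂y.
∂E/∂x = -6x(x - 3); at x=4 this is -24, so x increases.
∂E/∂y = 12(y - 4)(y + 3)(y + 4); at y=3 this is -504, so y increases.
The x-coordinate has no critical point in that direction and runs off to infinity.

diverges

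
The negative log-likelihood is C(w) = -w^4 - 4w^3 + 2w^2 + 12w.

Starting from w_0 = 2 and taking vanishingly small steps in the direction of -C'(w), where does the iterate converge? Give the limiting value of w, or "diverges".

diverges

C'(w) = -4(w - 1)(w + 1)(w + 3), so C'(2) = -60.
Gradient descent moves in the -C' direction, i.e. w is increasing.
There is no critical point above w=2, and C' keeps the same sign, so the iterate runs off to +∞.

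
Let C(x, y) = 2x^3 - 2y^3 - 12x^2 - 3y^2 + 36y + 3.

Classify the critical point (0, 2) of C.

The mixed partial ∂²C/∂x∂y is 0, so the Hessian at any point is diag(C_xx, C_yy) = diag(12(x - 2), -6(2y + 1)).
At (0, 2): H = diag(-24, -30).
Both eigenvalues are negative, so H is negative definite: a local maximum.

local maximum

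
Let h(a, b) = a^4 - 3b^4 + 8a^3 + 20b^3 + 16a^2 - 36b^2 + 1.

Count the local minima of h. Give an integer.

2

h separates as a function of a plus a function of b, so ∇h=0 decouples.
∂h/∂a = 4a(a + 2)(a + 4) = 0 at a ∈ {-4, -2, 0}; ∂h/∂b = -12b(b - 3)(b - 2) = 0 at b ∈ {0, 2, 3}.
The Hessian is diagonal: diag(h_aa, h_bb). Second derivatives: h_aa(-4)=32, h_aa(-2)=-16, h_aa(0)=32; h_bb(0)=-72, h_bb(2)=24, h_bb(3)=-36.
Local minima occur where both diagonal entries positive: (-4, 2), (0, 2). Count: 2.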